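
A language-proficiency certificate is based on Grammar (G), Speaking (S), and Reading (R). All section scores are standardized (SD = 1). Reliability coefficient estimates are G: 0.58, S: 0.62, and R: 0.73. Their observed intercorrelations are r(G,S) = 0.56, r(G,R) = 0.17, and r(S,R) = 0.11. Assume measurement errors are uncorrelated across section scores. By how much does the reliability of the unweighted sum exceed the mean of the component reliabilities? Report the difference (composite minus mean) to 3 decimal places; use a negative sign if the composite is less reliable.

0.128

Var(sum) = 3 + 1.68 = 4.68; true-score variance = 1.93 + 1.68 = 3.61; composite reliability = 0.7714.
Mean component reliability = 0.6433.
Difference = 0.7714 − 0.6433 = 0.128.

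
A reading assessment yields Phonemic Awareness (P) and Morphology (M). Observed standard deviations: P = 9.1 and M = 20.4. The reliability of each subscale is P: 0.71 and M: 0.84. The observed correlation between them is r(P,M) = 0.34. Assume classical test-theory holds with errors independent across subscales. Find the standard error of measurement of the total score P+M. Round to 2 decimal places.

9.52

Var(total) = 498.97 + 126.235 = 625.205.
True-score variance = 408.369 + 126.235 = 534.605, so reliability = 0.8551.
Error variance = 625.205 − 534.605 = 90.6005; SEM = √90.6005 = 9.52.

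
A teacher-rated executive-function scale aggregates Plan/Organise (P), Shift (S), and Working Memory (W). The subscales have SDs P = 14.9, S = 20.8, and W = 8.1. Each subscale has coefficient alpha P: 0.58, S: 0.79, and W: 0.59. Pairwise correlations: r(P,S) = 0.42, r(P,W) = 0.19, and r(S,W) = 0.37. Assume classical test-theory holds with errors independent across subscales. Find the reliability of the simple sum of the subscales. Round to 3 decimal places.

0.817

Var(P+S+W) = 14.9² + 20.8² + 8.1² + 2·[14.9·20.8·0.42 + 14.9·8.1·0.19 + 20.8·8.1·0.37] = 720.26 + 430.87 = 1151.13.
Under uncorrelated errors the observed covariances equal the true-score covariances, so only the own-variance terms attenuate.
True-score variance = [14.9²·0.58 + 20.8²·0.79 + 8.1²·0.59] + 430.87 = 509.261 + 430.87 = 940.132.
Reliability = 940.132 / 1151.13 = 0.817.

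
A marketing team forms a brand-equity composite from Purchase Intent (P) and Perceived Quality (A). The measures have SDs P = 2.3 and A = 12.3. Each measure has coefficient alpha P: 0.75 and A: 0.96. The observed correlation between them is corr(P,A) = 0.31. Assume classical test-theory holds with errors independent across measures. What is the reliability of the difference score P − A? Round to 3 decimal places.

0.947

Var(P−A) = 2.3² + 12.3² − 2·2.3·12.3·0.31 = 156.58 − 17.5398 = 139.04.
Under uncorrelated errors the observed covariances equal the true-score covariances, so only the own-variance terms attenuate.
True-score variance = [2.3²·0.75 + 12.3²·0.96] − 17.5398 = 149.206 − 17.5398 = 131.666.
Reliability = 131.666 / 139.04 = 0.947.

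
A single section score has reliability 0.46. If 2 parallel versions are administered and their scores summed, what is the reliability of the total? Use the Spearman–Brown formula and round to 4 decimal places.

ρ_k = kρ / (1 + (k−1)ρ) = 2·0.46 / (1 + 1·0.46) = 0.920 / 1.460 = 0.6301.

0.6301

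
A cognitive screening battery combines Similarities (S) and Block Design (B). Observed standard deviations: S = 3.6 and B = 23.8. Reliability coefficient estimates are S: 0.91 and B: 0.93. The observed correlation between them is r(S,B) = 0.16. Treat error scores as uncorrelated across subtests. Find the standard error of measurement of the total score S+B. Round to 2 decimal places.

6.39

Var(total) = 579.4 + 27.4176 = 606.818.
True-score variance = 538.583 + 27.4176 = 566, so reliability = 0.9327.
Error variance = 606.818 − 566 = 40.8172; SEM = √40.8172 = 6.39.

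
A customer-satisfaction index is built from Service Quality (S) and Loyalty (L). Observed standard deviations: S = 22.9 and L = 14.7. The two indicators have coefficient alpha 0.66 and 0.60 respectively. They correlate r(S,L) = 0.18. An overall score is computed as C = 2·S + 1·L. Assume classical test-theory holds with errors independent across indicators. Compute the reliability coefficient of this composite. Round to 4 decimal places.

Var(C) = 2²·22.9² + 14.7² + 2·[2·22.9·14.7·0.18] = 2313.73 + 242.374 = 2556.1.
Under uncorrelated errors the observed covariances equal the true-score covariances, so only the own-variance terms attenuate.
True-score variance = [2²·22.9²·0.66 + 14.7²·0.60] + 242.374 = 1514.1 + 242.374 = 1756.47.
Reliability = 1756.47 / 2556.1 = 0.6872.

0.6872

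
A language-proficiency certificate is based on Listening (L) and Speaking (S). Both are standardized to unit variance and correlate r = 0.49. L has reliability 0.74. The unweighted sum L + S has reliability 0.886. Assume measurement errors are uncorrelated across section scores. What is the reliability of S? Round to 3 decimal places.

Var(L+S) = 2 + 2·0.49 = 2.980.
True-score variance = ρ_L + ρ_S + 2·0.49, so 0.886 = (0.74 + ρ_S + 0.98) / 2.980.
ρ_S = 0.886·2.980 − 0.74 − 0.98 = 0.920.

0.920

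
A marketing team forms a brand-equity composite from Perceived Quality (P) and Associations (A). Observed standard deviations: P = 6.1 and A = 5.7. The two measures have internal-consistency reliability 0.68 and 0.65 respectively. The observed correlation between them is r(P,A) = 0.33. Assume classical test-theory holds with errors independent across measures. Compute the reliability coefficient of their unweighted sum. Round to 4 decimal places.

Var(P+A) = 6.1² + 5.7² + 2·[6.1·5.7·0.33] = 69.7 + 22.9482 = 92.6482.
Under uncorrelated errors the observed covariances equal the true-score covariances, so only the own-variance terms attenuate.
True-score variance = [6.1²·0.68 + 5.7²·0.65] + 22.9482 = 46.4213 + 22.9482 = 69.3695.
Reliability = 69.3695 / 92.6482 = 0.7487.

0.7487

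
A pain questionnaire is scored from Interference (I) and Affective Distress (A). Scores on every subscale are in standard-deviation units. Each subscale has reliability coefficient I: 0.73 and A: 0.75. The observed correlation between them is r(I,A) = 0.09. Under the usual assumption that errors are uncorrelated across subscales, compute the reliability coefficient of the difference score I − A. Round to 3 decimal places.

Var(I−A) = 1 + 1 − 2·0.09 = 2 − 0.18 = 1.82.
Because errors are independent across components, Cov(Tᵢ,Tⱼ) = Cov(Xᵢ,Xⱼ); the off-diagonal part of the true-score variance is the same as above.
True-score variance = [0.73 + 0.75] − 0.18 = 1.48 − 0.18 = 1.3.
Reliability = 1.3 / 1.82 = 0.714.

0.714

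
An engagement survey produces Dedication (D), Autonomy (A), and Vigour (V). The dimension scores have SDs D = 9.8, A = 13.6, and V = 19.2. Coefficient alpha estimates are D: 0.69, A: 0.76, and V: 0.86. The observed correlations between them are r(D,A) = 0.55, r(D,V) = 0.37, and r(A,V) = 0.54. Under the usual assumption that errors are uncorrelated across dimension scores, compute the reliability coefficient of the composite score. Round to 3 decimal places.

0.897

Var(D+A+V) = 9.8² + 13.6² + 19.2² + 2·[9.8·13.6·0.55 + 9.8·19.2·0.37 + 13.6·19.2·0.54] = 649.64 + 567.856 = 1217.5.
With uncorrelated errors the cross-covariances are all true-score covariance, so they carry over unchanged; only the diagonal terms shrink to ρᵢσᵢ².
True-score variance = [9.8²·0.69 + 13.6²·0.76 + 19.2²·0.86] + 567.856 = 523.868 + 567.856 = 1091.72.
Reliability = 1091.72 / 1217.5 = 0.897.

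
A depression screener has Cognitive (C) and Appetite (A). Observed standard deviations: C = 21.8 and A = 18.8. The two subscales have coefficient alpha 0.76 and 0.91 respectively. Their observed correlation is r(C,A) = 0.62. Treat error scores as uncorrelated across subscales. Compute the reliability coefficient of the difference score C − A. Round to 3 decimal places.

Var(C−A) = 21.8² + 18.8² − 2·21.8·18.8·0.62 = 828.68 − 508.202 = 320.478.
Because errors are independent across components, Cov(Tᵢ,Tⱼ) = Cov(Xᵢ,Xⱼ); the off-diagonal part of the true-score variance is the same as above.
True-score variance = [21.8²·0.76 + 18.8²·0.91] − 508.202 = 682.813 − 508.202 = 174.611.
Reliability = 174.611 / 320.478 = 0.545.

0.545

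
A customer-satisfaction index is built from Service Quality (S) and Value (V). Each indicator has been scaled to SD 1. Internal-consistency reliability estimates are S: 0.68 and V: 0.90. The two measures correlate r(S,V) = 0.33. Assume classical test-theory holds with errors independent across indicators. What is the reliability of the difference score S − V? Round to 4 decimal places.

0.6866

Var(S−V) = 1 + 1 − 2·0.33 = 2 − 0.66 = 1.34.
With uncorrelated errors the cross-covariances are all true-score covariance, so they carry over unchanged; only the diagonal terms shrink to ρᵢσᵢ².
True-score variance = [0.68 + 0.90] − 0.66 = 1.58 − 0.66 = 0.92.
Reliability = 0.92 / 1.34 = 0.6866.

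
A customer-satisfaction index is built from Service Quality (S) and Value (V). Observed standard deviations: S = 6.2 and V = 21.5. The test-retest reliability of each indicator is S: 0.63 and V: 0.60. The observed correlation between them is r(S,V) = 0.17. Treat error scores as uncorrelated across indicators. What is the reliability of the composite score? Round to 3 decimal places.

0.635

Var(S+V) = 6.2² + 21.5² + 2·[6.2·21.5·0.17] = 500.69 + 45.322 = 546.012.
With uncorrelated errors the cross-covariances are all true-score covariance, so they carry over unchanged; only the diagonal terms shrink to ρᵢσᵢ².
True-score variance = [6.2²·0.63 + 21.5²·0.60] + 45.322 = 301.567 + 45.322 = 346.889.
Reliability = 346.889 / 546.012 = 0.635.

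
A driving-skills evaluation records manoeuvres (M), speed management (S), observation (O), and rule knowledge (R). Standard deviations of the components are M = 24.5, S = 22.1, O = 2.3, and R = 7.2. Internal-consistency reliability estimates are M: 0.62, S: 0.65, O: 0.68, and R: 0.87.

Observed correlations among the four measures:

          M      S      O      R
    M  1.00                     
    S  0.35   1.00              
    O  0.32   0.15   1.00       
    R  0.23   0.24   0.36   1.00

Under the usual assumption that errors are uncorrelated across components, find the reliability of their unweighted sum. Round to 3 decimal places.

0.767

Var(M+S+O+R) = 24.5² + 22.1² + 2.3² + 7.2² + 2·[24.5·22.1·0.35 + 24.5·2.3·0.32 + 24.5·7.2·0.23 + 22.1·2.3·0.15 + 22.1·7.2·0.24 + 2.3·7.2·0.36] = 1145.79 + 599.773 = 1745.56.
Because errors are independent across components, Cov(Tᵢ,Tⱼ) = Cov(Xᵢ,Xⱼ); the off-diagonal part of the true-score variance is the same as above.
True-score variance = [24.5²·0.62 + 22.1²·0.65 + 2.3²·0.68 + 7.2²·0.87] + 599.773 = 738.32 + 599.773 = 1338.09.
Reliability = 1338.09 / 1745.56 = 0.767.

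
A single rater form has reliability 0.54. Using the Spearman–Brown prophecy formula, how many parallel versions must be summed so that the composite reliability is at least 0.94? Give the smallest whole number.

k ≥ ρ*(1−ρ₁)/(ρ₁(1−ρ*)) = 0.94·0.46 / (0.54·0.06) = 13.346.
Smallest integer k = 14.

14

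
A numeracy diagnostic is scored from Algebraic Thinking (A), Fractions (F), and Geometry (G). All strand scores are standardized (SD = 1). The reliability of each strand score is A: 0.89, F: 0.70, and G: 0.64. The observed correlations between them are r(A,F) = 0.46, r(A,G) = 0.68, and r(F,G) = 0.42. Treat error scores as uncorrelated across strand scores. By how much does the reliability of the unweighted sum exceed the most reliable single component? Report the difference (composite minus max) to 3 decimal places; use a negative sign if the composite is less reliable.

Var(sum) = 3 + 3.12 = 6.12; true-score variance = 2.23 + 3.12 = 5.35; composite reliability = 0.8742.
Max component reliability = 0.8900.
Difference = 0.8742 − 0.8900 = -0.016.

-0.016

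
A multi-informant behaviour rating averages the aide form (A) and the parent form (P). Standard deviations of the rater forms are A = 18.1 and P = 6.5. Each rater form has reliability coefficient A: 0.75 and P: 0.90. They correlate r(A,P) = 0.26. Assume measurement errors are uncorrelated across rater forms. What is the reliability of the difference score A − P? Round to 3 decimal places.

Var(A−P) = 18.1² + 6.5² − 2·18.1·6.5·0.26 = 369.86 − 61.178 = 308.682.
With uncorrelated errors the cross-covariances are all true-score covariance, so they carry over unchanged; only the diagonal terms shrink to ρᵢσᵢ².
True-score variance = [18.1²·0.75 + 6.5²·0.90] − 61.178 = 283.733 − 61.178 = 222.555.
Reliability = 222.555 / 308.682 = 0.721.

0.721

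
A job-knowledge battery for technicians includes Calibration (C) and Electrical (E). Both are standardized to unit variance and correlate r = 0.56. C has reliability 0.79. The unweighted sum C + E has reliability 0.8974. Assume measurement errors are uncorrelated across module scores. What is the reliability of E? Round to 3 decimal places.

0.890

Var(C+E) = 2 + 2·0.56 = 3.120.
True-score variance = ρ_C + ρ_E + 2·0.56, so 0.8974 = (0.79 + ρ_E + 1.12) / 3.120.
ρ_E = 0.8974·3.120 − 0.79 − 1.12 = 0.890.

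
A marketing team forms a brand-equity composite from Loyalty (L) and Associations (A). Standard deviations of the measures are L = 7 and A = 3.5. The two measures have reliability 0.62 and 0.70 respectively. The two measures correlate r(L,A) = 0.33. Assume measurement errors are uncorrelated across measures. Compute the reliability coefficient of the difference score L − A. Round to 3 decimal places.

Var(L−A) = 7² + 3.5² − 2·7·3.5·0.33 = 61.25 − 16.17 = 45.08.
With uncorrelated errors the cross-covariances are all true-score covariance, so they carry over unchanged; only the diagonal terms shrink to ρᵢσᵢ².
True-score variance = [7²·0.62 + 3.5²·0.70] − 16.17 = 38.955 − 16.17 = 22.785.
Reliability = 22.785 / 45.08 = 0.505.

0.505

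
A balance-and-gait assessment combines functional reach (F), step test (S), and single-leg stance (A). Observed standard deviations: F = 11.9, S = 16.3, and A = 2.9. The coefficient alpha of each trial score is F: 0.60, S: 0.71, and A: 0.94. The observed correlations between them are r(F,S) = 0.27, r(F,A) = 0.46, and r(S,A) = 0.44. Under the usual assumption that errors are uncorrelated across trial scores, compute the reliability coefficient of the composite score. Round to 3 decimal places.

0.774

Var(F+S+A) = 11.9² + 16.3² + 2.9² + 2·[11.9·16.3·0.27 + 11.9·2.9·0.46 + 16.3·2.9·0.44] = 415.71 + 178.091 = 593.801.
Because errors are independent across components, Cov(Tᵢ,Tⱼ) = Cov(Xᵢ,Xⱼ); the off-diagonal part of the true-score variance is the same as above.
True-score variance = [11.9²·0.60 + 16.3²·0.71 + 2.9²·0.94] + 178.091 = 281.511 + 178.091 = 459.602.
Reliability = 459.602 / 593.801 = 0.774.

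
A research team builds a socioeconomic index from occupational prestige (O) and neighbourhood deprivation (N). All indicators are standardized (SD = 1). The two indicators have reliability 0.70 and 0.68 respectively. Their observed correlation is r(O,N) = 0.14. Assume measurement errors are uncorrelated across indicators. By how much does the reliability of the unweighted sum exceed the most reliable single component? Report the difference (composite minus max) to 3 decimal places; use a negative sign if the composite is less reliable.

0.028

Var(sum) = 2 + 0.28 = 2.28; true-score variance = 1.38 + 0.28 = 1.66; composite reliability = 0.7281.
Max component reliability = 0.7000.
Difference = 0.7281 − 0.7000 = 0.028.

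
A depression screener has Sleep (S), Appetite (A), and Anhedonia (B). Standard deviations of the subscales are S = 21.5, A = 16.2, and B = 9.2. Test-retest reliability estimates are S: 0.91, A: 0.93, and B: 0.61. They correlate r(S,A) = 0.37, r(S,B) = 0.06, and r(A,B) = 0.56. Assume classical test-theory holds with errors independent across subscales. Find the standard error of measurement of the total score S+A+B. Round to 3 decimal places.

9.643

Var(total) = 809.33 + 448.403 = 1257.73.
True-score variance = 716.347 + 448.403 = 1164.75, so reliability = 0.9261.
Error variance = 1257.73 − 1164.75 = 92.9829; SEM = √92.9829 = 9.643.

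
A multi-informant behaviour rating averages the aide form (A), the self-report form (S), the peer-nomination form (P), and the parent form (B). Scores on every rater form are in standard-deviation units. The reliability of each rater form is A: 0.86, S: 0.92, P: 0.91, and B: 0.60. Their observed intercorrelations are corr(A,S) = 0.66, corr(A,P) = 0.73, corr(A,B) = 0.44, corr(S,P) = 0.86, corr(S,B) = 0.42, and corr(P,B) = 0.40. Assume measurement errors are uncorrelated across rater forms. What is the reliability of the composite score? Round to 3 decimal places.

Var(A+S+P+B) = 4 + 2·[0.66 + 0.73 + 0.44 + 0.86 + 0.42 + 0.40] = 4 + 7.02 = 11.02.
With uncorrelated errors the cross-covariances are all true-score covariance, so they carry over unchanged; only the diagonal terms shrink to ρᵢσᵢ².
True-score variance = [0.86 + 0.92 + 0.91 + 0.60] + 7.02 = 3.29 + 7.02 = 10.31.
Reliability = 10.31 / 11.02 = 0.936.

0.936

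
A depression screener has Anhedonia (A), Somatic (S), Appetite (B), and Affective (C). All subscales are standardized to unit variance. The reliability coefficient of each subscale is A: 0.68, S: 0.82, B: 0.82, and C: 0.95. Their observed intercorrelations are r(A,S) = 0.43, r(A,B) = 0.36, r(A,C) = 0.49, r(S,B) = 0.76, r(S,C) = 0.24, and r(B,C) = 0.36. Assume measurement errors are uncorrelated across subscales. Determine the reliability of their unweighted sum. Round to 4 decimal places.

Var(A+S+B+C) = 4 + 2·[0.43 + 0.36 + 0.49 + 0.76 + 0.24 + 0.36] = 4 + 5.28 = 9.28.
With uncorrelated errors the cross-covariances are all true-score covariance, so they carry over unchanged; only the diagonal terms shrink to ρᵢσᵢ².
True-score variance = [0.68 + 0.82 + 0.82 + 0.95] + 5.28 = 3.27 + 5.28 = 8.55.
Reliability = 8.55 / 9.28 = 0.9213.

0.9213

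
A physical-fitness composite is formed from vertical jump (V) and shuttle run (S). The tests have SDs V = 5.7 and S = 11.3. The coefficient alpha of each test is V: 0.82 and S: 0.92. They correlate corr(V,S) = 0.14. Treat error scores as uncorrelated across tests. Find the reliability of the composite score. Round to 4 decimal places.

Var(V+S) = 5.7² + 11.3² + 2·[5.7·11.3·0.14] = 160.18 + 18.0348 = 178.215.
With uncorrelated errors the cross-covariances are all true-score covariance, so they carry over unchanged; only the diagonal terms shrink to ρᵢσᵢ².
True-score variance = [5.7²·0.82 + 11.3²·0.92] + 18.0348 = 144.117 + 18.0348 = 162.151.
Reliability = 162.151 / 178.215 = 0.9099.

0.9099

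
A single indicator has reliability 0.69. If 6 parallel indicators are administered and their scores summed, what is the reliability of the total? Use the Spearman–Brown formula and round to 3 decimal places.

ρ_k = kρ / (1 + (k−1)ρ) = 6·0.69 / (1 + 5·0.69) = 4.140 / 4.450 = 0.930.

0.930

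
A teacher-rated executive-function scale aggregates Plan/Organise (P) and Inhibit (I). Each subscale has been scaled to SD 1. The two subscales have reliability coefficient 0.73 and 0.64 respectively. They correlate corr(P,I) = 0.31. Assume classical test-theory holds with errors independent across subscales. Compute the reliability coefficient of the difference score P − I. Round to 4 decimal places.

Var(P−I) = 1 + 1 − 2·0.31 = 2 − 0.62 = 1.38.
With uncorrelated errors the cross-covariances are all true-score covariance, so they carry over unchanged; only the diagonal terms shrink to ρᵢσᵢ².
True-score variance = [0.73 + 0.64] − 0.62 = 1.37 − 0.62 = 0.75.
Reliability = 0.75 / 1.38 = 0.5435.

0.5435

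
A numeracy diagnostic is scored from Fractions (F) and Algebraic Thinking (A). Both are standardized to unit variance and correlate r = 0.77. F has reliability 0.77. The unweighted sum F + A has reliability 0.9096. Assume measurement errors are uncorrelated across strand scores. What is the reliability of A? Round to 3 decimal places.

Var(F+A) = 2 + 2·0.77 = 3.540.
True-score variance = ρ_F + ρ_A + 2·0.77, so 0.9096 = (0.77 + ρ_A + 1.54) / 3.540.
ρ_A = 0.9096·3.540 − 0.77 − 1.54 = 0.910.

0.910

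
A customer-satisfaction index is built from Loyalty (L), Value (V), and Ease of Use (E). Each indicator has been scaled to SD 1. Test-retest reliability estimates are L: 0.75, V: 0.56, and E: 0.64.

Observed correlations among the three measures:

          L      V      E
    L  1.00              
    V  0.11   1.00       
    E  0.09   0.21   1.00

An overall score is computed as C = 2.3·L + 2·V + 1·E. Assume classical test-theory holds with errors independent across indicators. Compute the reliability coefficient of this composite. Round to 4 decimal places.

0.7258

Var(C) = 2.3² + 2² + 1 + 2·[4.6·0.11 + 2.3·0.09 + 2·0.21] = 10.29 + 2.266 = 12.556.
Under uncorrelated errors the observed covariances equal the true-score covariances, so only the own-variance terms attenuate.
True-score variance = [2.3²·0.75 + 2²·0.56 + 0.64] + 2.266 = 6.8475 + 2.266 = 9.1135.
Reliability = 9.1135 / 12.556 = 0.7258.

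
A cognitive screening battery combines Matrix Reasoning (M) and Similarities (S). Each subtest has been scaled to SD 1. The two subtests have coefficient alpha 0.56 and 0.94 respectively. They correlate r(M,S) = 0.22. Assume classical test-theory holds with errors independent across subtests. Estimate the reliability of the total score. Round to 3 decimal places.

0.795

Var(M+S) = 2 + 2·[0.22] = 2 + 0.44 = 2.44.
Because errors are independent across components, Cov(Tᵢ,Tⱼ) = Cov(Xᵢ,Xⱼ); the off-diagonal part of the true-score variance is the same as above.
True-score variance = [0.56 + 0.94] + 0.44 = 1.5 + 0.44 = 1.94.
Reliability = 1.94 / 2.44 = 0.795.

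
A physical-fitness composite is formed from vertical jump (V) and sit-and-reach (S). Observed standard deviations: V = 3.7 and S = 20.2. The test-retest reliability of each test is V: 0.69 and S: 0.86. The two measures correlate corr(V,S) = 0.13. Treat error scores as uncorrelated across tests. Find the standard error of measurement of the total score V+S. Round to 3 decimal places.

7.834

Var(total) = 421.73 + 19.4324 = 441.162.
True-score variance = 360.36 + 19.4324 = 379.793, so reliability = 0.8609.
Error variance = 441.162 − 379.793 = 61.3695; SEM = √61.3695 = 7.834.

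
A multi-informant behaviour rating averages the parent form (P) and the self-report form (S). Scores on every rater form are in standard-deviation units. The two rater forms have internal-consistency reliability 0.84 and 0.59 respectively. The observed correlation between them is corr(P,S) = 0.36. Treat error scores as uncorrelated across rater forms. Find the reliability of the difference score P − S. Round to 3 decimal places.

0.555

Var(P−S) = 1 + 1 − 2·0.36 = 2 − 0.72 = 1.28.
With uncorrelated errors the cross-covariances are all true-score covariance, so they carry over unchanged; only the diagonal terms shrink to ρᵢσᵢ².
True-score variance = [0.84 + 0.59] − 0.72 = 1.43 − 0.72 = 0.71.
Reliability = 0.71 / 1.28 = 0.555.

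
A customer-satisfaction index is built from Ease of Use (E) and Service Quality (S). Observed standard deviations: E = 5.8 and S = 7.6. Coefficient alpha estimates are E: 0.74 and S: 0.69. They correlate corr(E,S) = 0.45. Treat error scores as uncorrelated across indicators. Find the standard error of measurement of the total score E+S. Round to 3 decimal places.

5.163

Var(total) = 91.4 + 39.672 = 131.072.
True-score variance = 64.748 + 39.672 = 104.42, so reliability = 0.7967.
Error variance = 131.072 − 104.42 = 26.652; SEM = √26.652 = 5.163.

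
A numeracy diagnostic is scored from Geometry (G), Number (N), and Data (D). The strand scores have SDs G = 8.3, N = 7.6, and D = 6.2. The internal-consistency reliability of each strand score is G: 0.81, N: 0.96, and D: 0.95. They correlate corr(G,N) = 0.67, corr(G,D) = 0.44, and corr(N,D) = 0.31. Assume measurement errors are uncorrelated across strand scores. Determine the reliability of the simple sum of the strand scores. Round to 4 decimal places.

Var(G+N+D) = 8.3² + 7.6² + 6.2² + 2·[8.3·7.6·0.67 + 8.3·6.2·0.44 + 7.6·6.2·0.31] = 165.09 + 159.026 = 324.116.
Under uncorrelated errors the observed covariances equal the true-score covariances, so only the own-variance terms attenuate.
True-score variance = [8.3²·0.81 + 7.6²·0.96 + 6.2²·0.95] + 159.026 = 147.769 + 159.026 = 306.795.
Reliability = 306.795 / 324.116 = 0.9466.

0.9466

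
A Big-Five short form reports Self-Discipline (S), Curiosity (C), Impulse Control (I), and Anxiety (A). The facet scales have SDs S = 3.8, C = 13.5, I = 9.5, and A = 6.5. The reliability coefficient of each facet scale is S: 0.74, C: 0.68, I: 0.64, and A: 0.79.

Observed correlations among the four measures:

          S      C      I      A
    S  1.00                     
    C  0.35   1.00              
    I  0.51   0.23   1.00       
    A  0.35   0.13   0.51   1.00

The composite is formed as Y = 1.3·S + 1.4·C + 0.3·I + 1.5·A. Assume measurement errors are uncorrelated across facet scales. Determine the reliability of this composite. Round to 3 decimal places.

0.795

Var(Y) = 1.3²·3.8² + 1.4²·13.5² + 0.3²·9.5² + 1.5²·6.5² + 2·[1.82·3.8·13.5·0.35 + 0.39·3.8·9.5·0.51 + 1.95·3.8·6.5·0.35 + 0.42·13.5·9.5·0.23 + 2.1·13.5·6.5·0.13 + 0.45·9.5·6.5·0.51] = 484.799 + 214.465 = 699.264.
Because errors are independent across components, Cov(Tᵢ,Tⱼ) = Cov(Xᵢ,Xⱼ); the off-diagonal part of the true-score variance is the same as above.
True-score variance = [1.3²·3.8²·0.74 + 1.4²·13.5²·0.68 + 0.3²·9.5²·0.64 + 1.5²·6.5²·0.79] + 214.465 = 341.259 + 214.465 = 555.724.
Reliability = 555.724 / 699.264 = 0.795.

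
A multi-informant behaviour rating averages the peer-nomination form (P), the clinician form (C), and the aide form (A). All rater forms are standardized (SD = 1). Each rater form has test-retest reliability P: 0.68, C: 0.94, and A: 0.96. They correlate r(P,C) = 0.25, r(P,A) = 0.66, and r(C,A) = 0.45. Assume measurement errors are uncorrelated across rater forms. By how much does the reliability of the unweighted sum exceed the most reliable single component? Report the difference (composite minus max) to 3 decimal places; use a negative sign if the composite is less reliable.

-0.033

Var(sum) = 3 + 2.72 = 5.72; true-score variance = 2.58 + 2.72 = 5.3; composite reliability = 0.9266.
Max component reliability = 0.9600.
Difference = 0.9266 − 0.9600 = -0.033.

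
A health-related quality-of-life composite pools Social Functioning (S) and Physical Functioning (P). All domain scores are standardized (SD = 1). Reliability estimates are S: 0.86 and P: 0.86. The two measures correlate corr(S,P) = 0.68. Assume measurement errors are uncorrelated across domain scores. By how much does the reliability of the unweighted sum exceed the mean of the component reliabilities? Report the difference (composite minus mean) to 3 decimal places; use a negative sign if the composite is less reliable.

0.057

Var(sum) = 2 + 1.36 = 3.36; true-score variance = 1.72 + 1.36 = 3.08; composite reliability = 0.9167.
Mean component reliability = 0.8600.
Difference = 0.9167 − 0.8600 = 0.057.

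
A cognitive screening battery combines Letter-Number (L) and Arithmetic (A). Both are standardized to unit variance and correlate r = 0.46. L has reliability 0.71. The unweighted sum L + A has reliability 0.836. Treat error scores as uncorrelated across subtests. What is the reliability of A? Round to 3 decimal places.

Var(L+A) = 2 + 2·0.46 = 2.920.
True-score variance = ρ_L + ρ_A + 2·0.46, so 0.836 = (0.71 + ρ_A + 0.92) / 2.920.
ρ_A = 0.836·2.920 − 0.71 − 0.92 = 0.811.

0.811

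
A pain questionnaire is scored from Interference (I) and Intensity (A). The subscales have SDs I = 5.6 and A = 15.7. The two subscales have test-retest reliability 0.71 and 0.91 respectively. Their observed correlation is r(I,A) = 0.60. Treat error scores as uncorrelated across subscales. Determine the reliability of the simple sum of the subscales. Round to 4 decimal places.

Var(I+A) = 5.6² + 15.7² + 2·[5.6·15.7·0.60] = 277.85 + 105.504 = 383.354.
Under uncorrelated errors the observed covariances equal the true-score covariances, so only the own-variance terms attenuate.
True-score variance = [5.6²·0.71 + 15.7²·0.91] + 105.504 = 246.571 + 105.504 = 352.075.
Reliability = 352.075 / 383.354 = 0.9184.

0.9184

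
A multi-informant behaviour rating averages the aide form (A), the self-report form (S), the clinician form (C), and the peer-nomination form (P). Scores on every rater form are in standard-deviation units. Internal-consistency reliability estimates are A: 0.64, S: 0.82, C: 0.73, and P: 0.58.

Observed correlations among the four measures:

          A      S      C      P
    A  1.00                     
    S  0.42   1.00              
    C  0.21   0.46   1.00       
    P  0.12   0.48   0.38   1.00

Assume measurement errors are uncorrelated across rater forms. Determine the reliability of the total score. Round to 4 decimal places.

0.8489

Var(A+S+C+P) = 4 + 2·[0.42 + 0.21 + 0.12 + 0.46 + 0.48 + 0.38] = 4 + 4.14 = 8.14.
Under uncorrelated errors the observed covariances equal the true-score covariances, so only the own-variance terms attenuate.
True-score variance = [0.64 + 0.82 + 0.73 + 0.58] + 4.14 = 2.77 + 4.14 = 6.91.
Reliability = 6.91 / 8.14 = 0.8489.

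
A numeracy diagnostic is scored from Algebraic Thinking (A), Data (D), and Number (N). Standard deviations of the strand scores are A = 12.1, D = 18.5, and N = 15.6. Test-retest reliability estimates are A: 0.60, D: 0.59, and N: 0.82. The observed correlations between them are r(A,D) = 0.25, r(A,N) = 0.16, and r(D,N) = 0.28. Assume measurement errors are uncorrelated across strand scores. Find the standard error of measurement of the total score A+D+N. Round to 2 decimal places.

Var(total) = 732.02 + 333.944 = 1065.96.
True-score variance = 489.329 + 333.944 = 823.273, so reliability = 0.7723.
Error variance = 1065.96 − 823.273 = 242.691; SEM = √242.691 = 15.58.

15.58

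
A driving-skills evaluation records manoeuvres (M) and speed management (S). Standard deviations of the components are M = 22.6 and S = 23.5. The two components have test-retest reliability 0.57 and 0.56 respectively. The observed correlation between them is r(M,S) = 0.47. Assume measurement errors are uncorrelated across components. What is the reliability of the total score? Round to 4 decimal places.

0.7039

Var(M+S) = 22.6² + 23.5² + 2·[22.6·23.5·0.47] = 1063.01 + 499.234 = 1562.24.
Because errors are independent across components, Cov(Tᵢ,Tⱼ) = Cov(Xᵢ,Xⱼ); the off-diagonal part of the true-score variance is the same as above.
True-score variance = [22.6²·0.57 + 23.5²·0.56] + 499.234 = 600.393 + 499.234 = 1099.63.
Reliability = 1099.63 / 1562.24 = 0.7039.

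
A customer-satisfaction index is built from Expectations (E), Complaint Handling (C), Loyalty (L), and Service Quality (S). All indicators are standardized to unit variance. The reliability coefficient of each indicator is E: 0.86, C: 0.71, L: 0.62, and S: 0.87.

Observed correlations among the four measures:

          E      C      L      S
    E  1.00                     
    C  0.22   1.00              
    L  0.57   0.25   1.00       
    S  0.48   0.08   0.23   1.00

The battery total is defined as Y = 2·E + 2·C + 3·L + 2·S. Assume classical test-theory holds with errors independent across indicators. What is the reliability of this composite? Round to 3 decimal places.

0.858

Var(Y) = 2² + 2² + 3² + 2² + 2·[4·0.22 + 6·0.57 + 4·0.48 + 6·0.25 + 4·0.08 + 6·0.23] = 21 + 18.84 = 39.84.
With uncorrelated errors the cross-covariances are all true-score covariance, so they carry over unchanged; only the diagonal terms shrink to ρᵢσᵢ².
True-score variance = [2²·0.86 + 2²·0.71 + 3²·0.62 + 2²·0.87] + 18.84 = 15.34 + 18.84 = 34.18.
Reliability = 34.18 / 39.84 = 0.858.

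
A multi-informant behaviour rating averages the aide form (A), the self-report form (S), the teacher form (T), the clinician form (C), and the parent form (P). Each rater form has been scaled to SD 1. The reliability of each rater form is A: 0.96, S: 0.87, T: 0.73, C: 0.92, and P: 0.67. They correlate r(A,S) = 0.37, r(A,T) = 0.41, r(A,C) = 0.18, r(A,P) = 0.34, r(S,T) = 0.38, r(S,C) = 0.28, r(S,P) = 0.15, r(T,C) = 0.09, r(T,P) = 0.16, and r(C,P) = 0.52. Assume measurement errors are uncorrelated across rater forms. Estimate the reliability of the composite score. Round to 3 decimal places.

Var(A+S+T+C+P) = 5 + 2·[0.37 + 0.41 + 0.18 + 0.34 + 0.38 + 0.28 + 0.15 + 0.09 + 0.16 + 0.52] = 5 + 5.76 = 10.76.
Because errors are independent across components, Cov(Tᵢ,Tⱼ) = Cov(Xᵢ,Xⱼ); the off-diagonal part of the true-score variance is the same as above.
True-score variance = [0.96 + 0.87 + 0.73 + 0.92 + 0.67] + 5.76 = 4.15 + 5.76 = 9.91.
Reliability = 9.91 / 10.76 = 0.921.

0.921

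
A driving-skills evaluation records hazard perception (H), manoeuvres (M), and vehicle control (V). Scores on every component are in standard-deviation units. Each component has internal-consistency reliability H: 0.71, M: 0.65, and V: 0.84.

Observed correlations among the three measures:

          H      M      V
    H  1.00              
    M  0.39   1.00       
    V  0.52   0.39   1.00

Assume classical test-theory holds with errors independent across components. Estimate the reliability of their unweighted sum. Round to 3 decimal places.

0.857

Var(H+M+V) = 3 + 2·[0.39 + 0.52 + 0.39] = 3 + 2.6 = 5.6.
Under uncorrelated errors the observed covariances equal the true-score covariances, so only the own-variance terms attenuate.
True-score variance = [0.71 + 0.65 + 0.84] + 2.6 = 2.2 + 2.6 = 4.8.
Reliability = 4.8 / 5.6 = 0.857.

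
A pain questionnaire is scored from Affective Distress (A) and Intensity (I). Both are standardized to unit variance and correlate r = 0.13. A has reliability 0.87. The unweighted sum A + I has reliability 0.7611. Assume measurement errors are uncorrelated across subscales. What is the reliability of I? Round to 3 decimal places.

0.590

Var(A+I) = 2 + 2·0.13 = 2.260.
True-score variance = ρ_A + ρ_I + 2·0.13, so 0.7611 = (0.87 + ρ_I + 0.26) / 2.260.
ρ_I = 0.7611·2.260 − 0.87 − 0.26 = 0.590.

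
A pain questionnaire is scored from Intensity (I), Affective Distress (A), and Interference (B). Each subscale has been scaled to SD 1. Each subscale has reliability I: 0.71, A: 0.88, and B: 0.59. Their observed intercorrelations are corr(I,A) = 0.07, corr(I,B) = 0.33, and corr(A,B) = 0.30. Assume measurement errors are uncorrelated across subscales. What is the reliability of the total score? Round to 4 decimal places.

Var(I+A+B) = 3 + 2·[0.07 + 0.33 + 0.30] = 3 + 1.4 = 4.4.
Under uncorrelated errors the observed covariances equal the true-score covariances, so only the own-variance terms attenuate.
True-score variance = [0.71 + 0.88 + 0.59] + 1.4 = 2.18 + 1.4 = 3.58.
Reliability = 3.58 / 4.4 = 0.8136.

0.8136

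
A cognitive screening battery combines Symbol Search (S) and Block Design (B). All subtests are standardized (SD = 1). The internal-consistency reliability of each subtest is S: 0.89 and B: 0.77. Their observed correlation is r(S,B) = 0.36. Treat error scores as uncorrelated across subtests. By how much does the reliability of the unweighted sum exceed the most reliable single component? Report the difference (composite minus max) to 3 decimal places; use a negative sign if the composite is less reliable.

Var(sum) = 2 + 0.72 = 2.72; true-score variance = 1.66 + 0.72 = 2.38; composite reliability = 0.8750.
Max component reliability = 0.8900.
Difference = 0.8750 − 0.8900 = -0.015.

-0.015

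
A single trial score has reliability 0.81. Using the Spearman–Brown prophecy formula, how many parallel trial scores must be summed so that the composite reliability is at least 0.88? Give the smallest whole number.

k ≥ ρ*(1−ρ₁)/(ρ₁(1−ρ*)) = 0.88·0.19 / (0.81·0.12) = 1.720.
Smallest integer k = 2.

2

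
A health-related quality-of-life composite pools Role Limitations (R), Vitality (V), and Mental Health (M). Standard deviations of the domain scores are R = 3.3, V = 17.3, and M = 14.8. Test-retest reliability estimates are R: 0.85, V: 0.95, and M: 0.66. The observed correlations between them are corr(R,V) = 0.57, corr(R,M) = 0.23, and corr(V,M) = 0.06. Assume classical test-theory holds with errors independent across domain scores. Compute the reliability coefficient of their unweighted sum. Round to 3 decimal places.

0.859

Var(R+V+M) = 3.3² + 17.3² + 14.8² + 2·[3.3·17.3·0.57 + 3.3·14.8·0.23 + 17.3·14.8·0.06] = 529.22 + 118.274 = 647.494.
Because errors are independent across components, Cov(Tᵢ,Tⱼ) = Cov(Xᵢ,Xⱼ); the off-diagonal part of the true-score variance is the same as above.
True-score variance = [3.3²·0.85 + 17.3²·0.95 + 14.8²·0.66] + 118.274 = 438.148 + 118.274 = 556.422.
Reliability = 556.422 / 647.494 = 0.859.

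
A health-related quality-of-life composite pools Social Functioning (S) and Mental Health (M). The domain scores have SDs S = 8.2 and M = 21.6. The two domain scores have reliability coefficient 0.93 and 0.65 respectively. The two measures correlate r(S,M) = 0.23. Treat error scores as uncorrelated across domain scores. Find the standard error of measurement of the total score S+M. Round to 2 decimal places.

12.96

Var(total) = 533.8 + 81.4752 = 615.275.
True-score variance = 365.797 + 81.4752 = 447.272, so reliability = 0.7269.
Error variance = 615.275 − 447.272 = 168.003; SEM = √168.003 = 12.96.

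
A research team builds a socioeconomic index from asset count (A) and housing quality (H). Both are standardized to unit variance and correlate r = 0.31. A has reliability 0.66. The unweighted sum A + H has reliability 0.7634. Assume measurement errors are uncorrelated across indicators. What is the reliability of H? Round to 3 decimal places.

0.720

Var(A+H) = 2 + 2·0.31 = 2.620.
True-score variance = ρ_A + ρ_H + 2·0.31, so 0.7634 = (0.66 + ρ_H + 0.62) / 2.620.
ρ_H = 0.7634·2.620 − 0.66 − 0.62 = 0.720.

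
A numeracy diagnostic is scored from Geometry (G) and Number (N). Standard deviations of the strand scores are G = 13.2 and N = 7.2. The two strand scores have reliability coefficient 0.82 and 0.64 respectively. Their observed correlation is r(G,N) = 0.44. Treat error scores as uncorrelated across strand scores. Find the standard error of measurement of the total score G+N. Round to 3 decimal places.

Var(total) = 226.08 + 83.6352 = 309.715.
True-score variance = 176.054 + 83.6352 = 259.69, so reliability = 0.8385.
Error variance = 309.715 − 259.69 = 50.0256; SEM = √50.0256 = 7.073.

7.073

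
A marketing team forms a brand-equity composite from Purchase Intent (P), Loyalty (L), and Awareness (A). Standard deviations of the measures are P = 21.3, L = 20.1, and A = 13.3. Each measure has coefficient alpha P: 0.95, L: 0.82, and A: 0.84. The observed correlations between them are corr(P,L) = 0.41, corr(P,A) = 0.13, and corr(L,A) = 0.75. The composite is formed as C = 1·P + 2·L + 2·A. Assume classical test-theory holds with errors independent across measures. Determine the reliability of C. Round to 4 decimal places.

0.9184

Var(C) = 21.3² + 2²·20.1² + 2²·13.3² + 2·[2·21.3·20.1·0.41 + 2·21.3·13.3·0.13 + 4·20.1·13.3·0.75] = 2777.29 + 2453.42 = 5230.71.
With uncorrelated errors the cross-covariances are all true-score covariance, so they carry over unchanged; only the diagonal terms shrink to ρᵢσᵢ².
True-score variance = [21.3²·0.95 + 2²·20.1²·0.82 + 2²·13.3²·0.84] + 2453.42 = 2350.51 + 2453.42 = 4803.93.
Reliability = 4803.93 / 5230.71 = 0.9184.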